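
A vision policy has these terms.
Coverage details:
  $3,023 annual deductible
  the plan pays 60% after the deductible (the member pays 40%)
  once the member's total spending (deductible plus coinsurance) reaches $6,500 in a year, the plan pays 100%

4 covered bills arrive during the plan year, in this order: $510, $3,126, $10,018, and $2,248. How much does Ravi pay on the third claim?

$3,231.80

#1 ($510): entire amount goes to the deductible. Member owes $510 (running OOP $510).
#2 ($3,126): deductible takes $2,513, $613 remains; coinsurance $613 × 40% = $245.20. Member owes $2,758.20 (running OOP $3,268.20).
#3 ($10,018): deductible already satisfied, so member's share is 40% × $10,018 = $4,007.20. Adding that to $3,268.20 gives $7,275.40, past the $6,500 cap; member pays only $6,500 − $3,268.20 = $3,231.80.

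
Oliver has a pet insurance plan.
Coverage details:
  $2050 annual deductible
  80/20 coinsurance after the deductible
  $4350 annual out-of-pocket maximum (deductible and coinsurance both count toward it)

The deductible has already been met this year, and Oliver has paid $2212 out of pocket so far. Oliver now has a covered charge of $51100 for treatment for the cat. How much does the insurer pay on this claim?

$48962

The deductible is already satisfied, so the full bill goes to coinsurance.
Coinsurance: $51100 × 20% = $10220.
That would bring total out-of-pocket to $12432, past the $4350 cap. The owner is capped at $4350 − $2212 = $2138 on this claim.
Insurer pays the balance: $51100 − $2138 = $48962.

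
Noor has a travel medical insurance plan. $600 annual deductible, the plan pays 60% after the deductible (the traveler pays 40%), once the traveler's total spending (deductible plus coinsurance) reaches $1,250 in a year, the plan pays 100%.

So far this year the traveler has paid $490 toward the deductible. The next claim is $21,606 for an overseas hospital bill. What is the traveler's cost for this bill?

$760

$490 of the $600 deductible is already met, leaving $110.
The remaining $21,496 (= $21,606 − $110) moves to coinsurance.
Traveler's 40% share of $21,496 is $8,598.40.
So the traveler owes $110 + $8,598.40 = $8,708.40 before any cap.
That would bring total out-of-pocket to $9,198.40, past the $1,250 cap. The traveler is capped at $1,250 − $490 = $760 on this claim.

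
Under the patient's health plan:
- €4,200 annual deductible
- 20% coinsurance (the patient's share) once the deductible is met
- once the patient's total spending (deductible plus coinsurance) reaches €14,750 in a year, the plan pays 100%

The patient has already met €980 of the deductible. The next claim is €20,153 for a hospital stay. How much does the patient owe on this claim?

Deductible still to meet: €4,200 − €980 = €3,220.
That leaves €20,153 − €3,220 = €16,933 for coinsurance.
Patient's 20% share of €16,933 is €3,386.60.
So the patient owes €3,220 + €3,386.60 = €6,606.60 before any cap.
Cumulative spending €980 + €6,606.60 = €7,586.60 stays under the €14,750 maximum.

€6,606.60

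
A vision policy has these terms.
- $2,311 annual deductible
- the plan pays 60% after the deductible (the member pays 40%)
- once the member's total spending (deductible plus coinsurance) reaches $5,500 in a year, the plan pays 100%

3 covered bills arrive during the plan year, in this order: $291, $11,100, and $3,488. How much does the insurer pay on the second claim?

Claim 1 ($291): all of it applies to the deductible. Cost to member: $291. OOP to date $291. Insurer: $291 − $291 = $0.
Claim 2 ($11,100): $2,020 to deductible, leaving $9,080; 40% of $9,080 = $3,632. Deductible plus coinsurance: $2,020 + $3,632 = $5,652. That would push OOP to $5,943, over the $5,500 cap, so member pays $5,500 − $291 = $5,209. Plan pays $11,100 − $5,209 = $5,891.

$5,891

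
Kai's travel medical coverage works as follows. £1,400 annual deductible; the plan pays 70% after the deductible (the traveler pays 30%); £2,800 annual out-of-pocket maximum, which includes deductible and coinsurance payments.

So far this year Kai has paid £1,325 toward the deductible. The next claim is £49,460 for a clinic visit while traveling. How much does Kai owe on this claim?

£1,325 of the £1,400 deductible is already met, leaving £75.
That leaves £49,460 − £75 = £49,385 for coinsurance.
30% of £49,385 = £14,815.50 falls to the traveler.
That puts the traveler's cost at £75 + £14,815.50 = £14,890.50 before any cap.
That would bring total out-of-pocket to £16,215.50, past the £2,800 cap. The traveler is capped at £2,800 − £1,325 = £1,475 on this claim.

£1,475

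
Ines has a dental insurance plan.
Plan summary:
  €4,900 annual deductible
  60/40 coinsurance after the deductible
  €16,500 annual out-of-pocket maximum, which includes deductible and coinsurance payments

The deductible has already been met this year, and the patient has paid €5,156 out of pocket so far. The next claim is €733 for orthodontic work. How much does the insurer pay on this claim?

€439.80

With the deductible met, the entire €733 is subject to coinsurance.
Patient's 40% share of €733 is €293.20.
Total out-of-pocket so far would be €5,156 + €293.20 = €5,449.20, below the €16,500 cap — no reduction.
The plan picks up €733 − €293.20 = €439.80.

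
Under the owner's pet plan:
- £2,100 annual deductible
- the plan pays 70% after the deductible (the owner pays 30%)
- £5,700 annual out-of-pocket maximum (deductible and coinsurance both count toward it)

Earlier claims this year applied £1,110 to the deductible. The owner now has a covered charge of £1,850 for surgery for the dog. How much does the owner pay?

£1,248

£1,110 of the £2,100 deductible is already met, leaving £990.
The remaining £860 (= £1,850 − £990) moves to coinsurance.
30% of £860 = £258 falls to the owner.
That puts the owner's cost at £990 + £258 = £1,248 before any cap.
Year-to-date out-of-pocket becomes £1,110 + £1,248 = £2,358, still under the £5,700 maximum, so no cap applies.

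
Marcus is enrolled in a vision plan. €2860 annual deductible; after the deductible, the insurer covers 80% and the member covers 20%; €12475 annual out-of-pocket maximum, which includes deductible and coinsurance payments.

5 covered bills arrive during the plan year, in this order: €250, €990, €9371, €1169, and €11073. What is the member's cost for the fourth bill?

Claim 1 — €250: fully absorbed by the deductible. Member owes €250 (running OOP €250).
Claim 2 — €990: entire amount goes to the deductible. Member owes €990 (running OOP €1240).
Claim 3 — €9371: €1620 to deductible, leaving €7751; coinsurance €7751 × 20% = €1550.20. Member pays €3170.20; OOP now €4410.20.
Claim 4 — €1169: 20% coinsurance on €1169 = €233.80. Cost to member: €233.80. OOP to date €4644.

€233.80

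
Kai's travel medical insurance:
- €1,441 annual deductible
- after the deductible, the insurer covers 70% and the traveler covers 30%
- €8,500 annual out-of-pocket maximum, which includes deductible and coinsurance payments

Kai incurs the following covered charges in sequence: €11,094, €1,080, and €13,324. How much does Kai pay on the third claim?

Bill 1, €11,094: €1,441 finishes the deductible; €9,653 goes to coinsurance; traveler's 30% is €2,895.90. Traveler owes €4,336.90 (running OOP €4,336.90).
Bill 2, €1,080: 30% coinsurance on €1,080 = €324. Cost to traveler: €324. OOP to date €4,660.90.
Bill 3, €13,324: deductible already satisfied, so traveler's share is 30% × €13,324 = €3,997.20. OOP would hit €8,658.10 > €8,500, so the cap limits the traveler to €8,500 − €4,660.90 = €3,839.10.

€3,839.10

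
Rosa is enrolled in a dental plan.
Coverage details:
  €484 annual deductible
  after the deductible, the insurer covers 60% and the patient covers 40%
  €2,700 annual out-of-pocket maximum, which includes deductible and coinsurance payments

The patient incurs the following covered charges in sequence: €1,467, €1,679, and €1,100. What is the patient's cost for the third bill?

€440

#1 (€1,467): €484 to deductible, leaving €983; coinsurance €983 × 40% = €393.20. Patient owes €877.20 (running OOP €877.20).
#2 (€1,679): 40% coinsurance on €1,679 = €671.60. Patient owes €671.60 (running OOP €1,548.80).
#3 (€1,100): deductible already satisfied, so patient's share is 40% × €1,100 = €440. Patient owes €440 (running OOP €1,988.80).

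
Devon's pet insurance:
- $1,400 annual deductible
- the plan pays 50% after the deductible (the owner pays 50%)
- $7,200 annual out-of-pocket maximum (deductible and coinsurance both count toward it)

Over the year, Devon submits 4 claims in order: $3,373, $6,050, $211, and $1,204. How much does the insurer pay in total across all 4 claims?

#1 ($3,373): $1,400 to deductible, leaving $1,973; 50% of $1,973 = $986.50. Owner pays $2,386.50; OOP now $2,386.50. Insurer: $3,373 − $2,386.50 = $986.50.
#2 ($6,050): deductible met; 50% of $6,050 = $3,025. Owner pays $3,025; OOP now $5,411.50. Insurer: $6,050 − $3,025 = $3,025.
#3 ($211): deductible already satisfied, so owner's share is 50% × $211 = $105.50. Owner pays $105.50; OOP now $5,517. Plan pays $211 − $105.50 = $105.50.
#4 ($1,204): 50% coinsurance on $1,204 = $602. Owner pays $602; OOP now $6,119. Plan pays $1,204 − $602 = $602.
Insurer total = bills − owner's total = $10,838 − $6,119 = $4,719.

$4,719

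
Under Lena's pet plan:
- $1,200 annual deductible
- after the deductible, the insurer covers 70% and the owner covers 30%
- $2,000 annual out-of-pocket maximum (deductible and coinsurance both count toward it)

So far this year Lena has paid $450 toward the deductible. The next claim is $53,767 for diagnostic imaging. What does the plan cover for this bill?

Remaining deductible: $1,200 − $450 = $750.
After the $750 deductible portion, $53,767 − $750 = $53,017 is subject to coinsurance.
30% of $53,017 = $15,905.10 falls to the owner.
That puts the owner's cost at $750 + $15,905.10 = $16,655.10 before any cap.
Year-to-date out-of-pocket would reach $450 + $16,655.10 = $17,105.10, above the $2,000 maximum, so the owner pays only $2,000 − $450 = $1,550.
The insurer covers the remainder: $53,767 − $1,550 = $52,217.

$52,217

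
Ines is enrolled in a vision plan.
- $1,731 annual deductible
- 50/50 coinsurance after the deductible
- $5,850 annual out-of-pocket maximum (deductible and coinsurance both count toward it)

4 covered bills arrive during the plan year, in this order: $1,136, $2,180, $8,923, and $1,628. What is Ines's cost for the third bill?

#1 ($1,136): fully absorbed by the deductible. Cost to member: $1,136. OOP to date $1,136.
#2 ($2,180): $595 finishes the deductible; $1,585 goes to coinsurance; 50% of $1,585 = $792.50. Cost to member: $1,387.50. OOP to date $2,523.50.
#3 ($8,923): deductible met; 50% of $8,923 = $4,461.50. That would push OOP to $6,985, over the $5,850 cap, so member pays $5,850 − $2,523.50 = $3,326.50.

$3,326.50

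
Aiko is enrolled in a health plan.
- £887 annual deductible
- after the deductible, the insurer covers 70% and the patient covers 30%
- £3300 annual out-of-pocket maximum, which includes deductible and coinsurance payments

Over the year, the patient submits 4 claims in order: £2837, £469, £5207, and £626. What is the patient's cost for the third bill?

£1562.10

Claim 1 (£2837): £887 finishes the deductible; £1950 goes to coinsurance; coinsurance £1950 × 30% = £585. Cost to patient: £1472. OOP to date £1472.
Claim 2 (£469): deductible already satisfied, so patient's share is 30% × £469 = £140.70. Cost to patient: £140.70. OOP to date £1612.70.
Claim 3 (£5207): deductible already satisfied, so patient's share is 30% × £5207 = £1562.10. Cost to patient: £1562.10. OOP to date £3174.80.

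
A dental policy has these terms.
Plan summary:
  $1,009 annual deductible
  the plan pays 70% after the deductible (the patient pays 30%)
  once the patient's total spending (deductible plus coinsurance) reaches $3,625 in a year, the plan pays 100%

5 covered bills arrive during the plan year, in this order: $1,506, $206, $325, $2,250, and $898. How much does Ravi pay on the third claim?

$97.50

#1 ($1,506): $1,009 to deductible, leaving $497; patient's 30% is $149.10. Patient pays $1,158.10; OOP now $1,158.10.
#2 ($206): deductible already satisfied, so patient's share is 30% × $206 = $61.80. Patient pays $61.80; OOP now $1,219.90.
#3 ($325): deductible already satisfied, so patient's share is 30% × $325 = $97.50. Patient pays $97.50; OOP now $1,317.40.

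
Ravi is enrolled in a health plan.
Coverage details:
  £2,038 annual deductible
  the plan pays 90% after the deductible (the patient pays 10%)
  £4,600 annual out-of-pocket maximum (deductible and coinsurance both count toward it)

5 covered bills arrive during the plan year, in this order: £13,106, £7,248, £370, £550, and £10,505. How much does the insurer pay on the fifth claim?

Claim 1 — £13,106: £2,038 to deductible, leaving £11,068; coinsurance £11,068 × 10% = £1,106.80. Patient owes £3,144.80 (running OOP £3,144.80). Plan pays £13,106 − £3,144.80 = £9,961.20.
Claim 2 — £7,248: deductible already satisfied, so patient's share is 10% × £7,248 = £724.80. Cost to patient: £724.80. OOP to date £3,869.60. Plan pays £7,248 − £724.80 = £6,523.20.
Claim 3 — £370: deductible already satisfied, so patient's share is 10% × £370 = £37. Cost to patient: £37. OOP to date £3,906.60. Insurer: £370 − £37 = £333.
Claim 4 — £550: deductible met; 10% of £550 = £55. Patient pays £55; OOP now £3,961.60. Insurer: £550 − £55 = £495.
Claim 5 — £10,505: deductible met; 10% of £10,505 = £1,050.50. Adding that to £3,961.60 gives £5,012.10, past the £4,600 cap; patient pays only £4,600 − £3,961.60 = £638.40. Plan pays £10,505 − £638.40 = £9,866.60.

£9,866.60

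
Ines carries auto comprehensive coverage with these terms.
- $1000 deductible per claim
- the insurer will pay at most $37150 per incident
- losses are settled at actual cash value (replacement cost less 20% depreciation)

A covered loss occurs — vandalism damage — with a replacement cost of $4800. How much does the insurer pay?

$2840

At 20% depreciation, ACV = $4800 − $960 = $3840.
Subtract the deductible: $3840 − $1000 = $2840.
$2840 is within the $37150 limit, so the insurer pays $2840.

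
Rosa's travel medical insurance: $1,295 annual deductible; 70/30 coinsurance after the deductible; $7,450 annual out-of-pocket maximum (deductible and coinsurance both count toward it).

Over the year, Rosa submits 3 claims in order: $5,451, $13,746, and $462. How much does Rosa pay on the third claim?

Claim 1 ($5,451): $1,295 finishes the deductible; $4,156 goes to coinsurance; 30% of $4,156 = $1,246.80. Traveler pays $2,541.80; OOP now $2,541.80.
Claim 2 ($13,746): 30% coinsurance on $13,746 = $4,123.80. Traveler owes $4,123.80 (running OOP $6,665.60).
Claim 3 ($462): deductible already satisfied, so traveler's share is 30% × $462 = $138.60. Traveler pays $138.60; OOP now $6,804.20.

$138.60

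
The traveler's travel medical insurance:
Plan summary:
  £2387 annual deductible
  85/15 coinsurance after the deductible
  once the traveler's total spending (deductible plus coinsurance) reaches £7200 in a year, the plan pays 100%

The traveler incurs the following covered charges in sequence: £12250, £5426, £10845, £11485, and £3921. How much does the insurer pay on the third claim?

£9218.25

Claim 1 — £12250: £2387 finishes the deductible; £9863 goes to coinsurance; 15% of £9863 = £1479.45. Traveler owes £3866.45 (running OOP £3866.45). Insurer: £12250 − £3866.45 = £8383.55.
Claim 2 — £5426: deductible met; 15% of £5426 = £813.90. Traveler owes £813.90 (running OOP £4680.35). Insurer: £5426 − £813.90 = £4612.10.
Claim 3 — £10845: deductible met; 15% of £10845 = £1626.75. Cost to traveler: £1626.75. OOP to date £6307.10. Insurer: £10845 − £1626.75 = £9218.25.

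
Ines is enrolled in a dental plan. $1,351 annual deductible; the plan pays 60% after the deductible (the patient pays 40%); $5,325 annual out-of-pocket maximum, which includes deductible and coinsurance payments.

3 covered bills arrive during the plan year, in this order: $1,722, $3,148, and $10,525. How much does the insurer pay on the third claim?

$7,958.60

#1 ($1,722): $1,351 finishes the deductible; $371 goes to coinsurance; patient's 40% is $148.40. Patient pays $1,499.40; OOP now $1,499.40. Insurer: $1,722 − $1,499.40 = $222.60.
#2 ($3,148): deductible met; 40% of $3,148 = $1,259.20. Cost to patient: $1,259.20. OOP to date $2,758.60. Insurer: $3,148 − $1,259.20 = $1,888.80.
#3 ($10,525): 40% coinsurance on $10,525 = $4,210. OOP would hit $6,968.60 > $5,325, so the cap limits the patient to $5,325 − $2,758.60 = $2,566.40. Insurer: $10,525 − $2,566.40 = $7,958.60.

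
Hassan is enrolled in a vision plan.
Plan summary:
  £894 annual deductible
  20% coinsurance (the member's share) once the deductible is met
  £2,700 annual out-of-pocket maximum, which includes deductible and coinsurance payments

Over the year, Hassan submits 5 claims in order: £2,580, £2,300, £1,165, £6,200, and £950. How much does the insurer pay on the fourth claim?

Bill 1, £2,580: £894 to deductible, leaving £1,686; coinsurance £1,686 × 20% = £337.20. Member owes £1,231.20 (running OOP £1,231.20). Insurer: £2,580 − £1,231.20 = £1,348.80.
Bill 2, £2,300: deductible met; 20% of £2,300 = £460. Member pays £460; OOP now £1,691.20. Insurer: £2,300 − £460 = £1,840.
Bill 3, £1,165: 20% coinsurance on £1,165 = £233. Member pays £233; OOP now £1,924.20. Insurer: £1,165 − £233 = £932.
Bill 4, £6,200: deductible met; 20% of £6,200 = £1,240. Adding that to £1,924.20 gives £3,164.20, past the £2,700 cap; member pays only £2,700 − £1,924.20 = £775.80. Plan pays £6,200 − £775.80 = £5,424.20.

£5,424.20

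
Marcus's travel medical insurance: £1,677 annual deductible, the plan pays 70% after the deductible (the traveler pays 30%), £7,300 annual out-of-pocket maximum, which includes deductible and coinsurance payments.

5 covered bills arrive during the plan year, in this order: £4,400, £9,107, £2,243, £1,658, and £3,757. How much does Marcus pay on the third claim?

£672.90

Claim 1 — £4,400: £1,677 finishes the deductible; £2,723 goes to coinsurance; 30% of £2,723 = £816.90. Traveler pays £2,493.90; OOP now £2,493.90.
Claim 2 — £9,107: deductible met; 30% of £9,107 = £2,732.10. Traveler pays £2,732.10; OOP now £5,226.
Claim 3 — £2,243: 30% coinsurance on £2,243 = £672.90. Cost to traveler: £672.90. OOP to date £5,898.90.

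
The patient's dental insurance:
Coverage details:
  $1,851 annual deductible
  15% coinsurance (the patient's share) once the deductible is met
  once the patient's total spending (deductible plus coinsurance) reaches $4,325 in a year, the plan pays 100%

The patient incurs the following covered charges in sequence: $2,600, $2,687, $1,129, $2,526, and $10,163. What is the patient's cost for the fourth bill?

Claim 1 ($2,600): $1,851 to deductible, leaving $749; coinsurance $749 × 15% = $112.35. Patient owes $1,963.35 (running OOP $1,963.35).
Claim 2 ($2,687): deductible already satisfied, so patient's share is 15% × $2,687 = $403.05. Patient pays $403.05; OOP now $2,366.40.
Claim 3 ($1,129): deductible met; 15% of $1,129 = $169.35. Patient pays $169.35; OOP now $2,535.75.
Claim 4 ($2,526): 15% coinsurance on $2,526 = $378.90. Patient pays $378.90; OOP now $2,914.65.

$378.90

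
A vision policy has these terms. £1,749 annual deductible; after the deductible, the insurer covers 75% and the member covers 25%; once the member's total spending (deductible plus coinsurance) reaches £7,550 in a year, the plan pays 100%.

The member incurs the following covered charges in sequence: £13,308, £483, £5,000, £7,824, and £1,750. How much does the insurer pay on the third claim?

£3,750

#1 (£13,308): deductible takes £1,749, £11,559 remains; coinsurance £11,559 × 25% = £2,889.75. Cost to member: £4,638.75. OOP to date £4,638.75. Insurer: £13,308 − £4,638.75 = £8,669.25.
#2 (£483): 25% coinsurance on £483 = £120.75. Cost to member: £120.75. OOP to date £4,759.50. Insurer: £483 − £120.75 = £362.25.
#3 (£5,000): deductible met; 25% of £5,000 = £1,250. Member pays £1,250; OOP now £6,009.50. Insurer: £5,000 − £1,250 = £3,750.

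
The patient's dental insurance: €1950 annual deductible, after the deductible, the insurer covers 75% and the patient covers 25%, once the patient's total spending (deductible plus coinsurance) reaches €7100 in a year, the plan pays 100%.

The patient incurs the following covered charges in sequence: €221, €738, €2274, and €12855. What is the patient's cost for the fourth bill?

Claim 1 — €221: fully absorbed by the deductible. Patient owes €221 (running OOP €221).
Claim 2 — €738: all of it applies to the deductible. Patient owes €738 (running OOP €959).
Claim 3 — €2274: €991 finishes the deductible; €1283 goes to coinsurance; patient's 25% is €320.75. Cost to patient: €1311.75. OOP to date €2270.75.
Claim 4 — €12855: deductible already satisfied, so patient's share is 25% × €12855 = €3213.75. Patient owes €3213.75 (running OOP €5484.50).

€3213.75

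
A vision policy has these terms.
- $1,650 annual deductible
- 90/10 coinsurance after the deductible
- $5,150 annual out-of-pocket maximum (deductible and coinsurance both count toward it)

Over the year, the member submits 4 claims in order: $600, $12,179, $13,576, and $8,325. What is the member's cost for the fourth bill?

Claim 1 ($600): entire amount goes to the deductible. Member owes $600 (running OOP $600).
Claim 2 ($12,179): $1,050 finishes the deductible; $11,129 goes to coinsurance; member's 10% is $1,112.90. Member pays $2,162.90; OOP now $2,762.90.
Claim 3 ($13,576): deductible already satisfied, so member's share is 10% × $13,576 = $1,357.60. Member pays $1,357.60; OOP now $4,120.50.
Claim 4 ($8,325): deductible met; 10% of $8,325 = $832.50. Member pays $832.50; OOP now $4,953.

$832.50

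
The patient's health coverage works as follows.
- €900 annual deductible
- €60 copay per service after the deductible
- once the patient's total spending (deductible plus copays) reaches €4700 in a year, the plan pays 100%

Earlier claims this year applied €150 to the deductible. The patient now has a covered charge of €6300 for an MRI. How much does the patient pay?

€810

Remaining deductible: €900 − €150 = €750.
After the €750 deductible portion, €6300 − €750 = €5550 is subject to the copay.
Copay on this service: €60.
So the patient owes €750 + €60 = €810 before any cap.
Cumulative spending €150 + €810 = €960 stays under the €4700 maximum.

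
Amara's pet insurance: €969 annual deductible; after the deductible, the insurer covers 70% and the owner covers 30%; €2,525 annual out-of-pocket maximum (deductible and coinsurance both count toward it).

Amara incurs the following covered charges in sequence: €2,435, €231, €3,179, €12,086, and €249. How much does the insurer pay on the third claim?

Claim 1 — €2,435: €969 to deductible, leaving €1,466; 30% of €1,466 = €439.80. Cost to owner: €1,408.80. OOP to date €1,408.80. Insurer: €2,435 − €1,408.80 = €1,026.20.
Claim 2 — €231: 30% coinsurance on €231 = €69.30. Cost to owner: €69.30. OOP to date €1,478.10. Plan pays €231 − €69.30 = €161.70.
Claim 3 — €3,179: deductible met; 30% of €3,179 = €953.70. Owner owes €953.70 (running OOP €2,431.80). Insurer: €3,179 − €953.70 = €2,225.30.

€2,225.30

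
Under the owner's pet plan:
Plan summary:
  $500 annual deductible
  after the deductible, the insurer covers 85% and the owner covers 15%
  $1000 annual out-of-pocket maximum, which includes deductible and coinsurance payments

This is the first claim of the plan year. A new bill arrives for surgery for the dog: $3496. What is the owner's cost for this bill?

$949.40

The full $500 deductible is still open; $500 of this bill applies to it.
That leaves $3496 − $500 = $2996 for coinsurance.
Owner's 15% share of $2996 is $449.40.
Owner responsibility before any cap: $500 + $449.40 = $949.40.
Cumulative spending $0 + $949.40 = $949.40 stays under the $1000 maximum.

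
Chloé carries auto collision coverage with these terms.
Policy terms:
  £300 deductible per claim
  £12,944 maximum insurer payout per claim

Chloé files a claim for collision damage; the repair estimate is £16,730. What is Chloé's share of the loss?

Less the £300 deductible: £16,730 − £300 = £16,430.
The £12,944 per-incident cap binds; insurer pays £12,944.
The driver bears the rest of the original loss: £16,730 − £12,944 = £3,786.

£3,786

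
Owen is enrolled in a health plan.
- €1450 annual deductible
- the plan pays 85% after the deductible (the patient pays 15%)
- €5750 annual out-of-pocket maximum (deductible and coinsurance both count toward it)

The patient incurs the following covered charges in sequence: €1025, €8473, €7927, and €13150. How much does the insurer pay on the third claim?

#1 (€1025): fully absorbed by the deductible. Patient pays €1025; OOP now €1025. Plan pays €1025 − €1025 = €0.
#2 (€8473): deductible takes €425, €8048 remains; 15% of €8048 = €1207.20. Patient owes €1632.20 (running OOP €2657.20). Insurer: €8473 − €1632.20 = €6840.80.
#3 (€7927): deductible already satisfied, so patient's share is 15% × €7927 = €1189.05. Cost to patient: €1189.05. OOP to date €3846.25. Plan pays €7927 − €1189.05 = €6737.95.

€6737.95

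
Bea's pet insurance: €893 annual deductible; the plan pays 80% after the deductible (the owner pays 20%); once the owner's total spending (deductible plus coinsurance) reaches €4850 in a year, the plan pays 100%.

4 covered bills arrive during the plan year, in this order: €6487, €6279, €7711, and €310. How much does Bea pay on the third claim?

€1542.20

Bill 1, €6487: €893 to deductible, leaving €5594; owner's 20% is €1118.80. Owner pays €2011.80; OOP now €2011.80.
Bill 2, €6279: deductible met; 20% of €6279 = €1255.80. Cost to owner: €1255.80. OOP to date €3267.60.
Bill 3, €7711: deductible already satisfied, so owner's share is 20% × €7711 = €1542.20. Cost to owner: €1542.20. OOP to date €4809.80.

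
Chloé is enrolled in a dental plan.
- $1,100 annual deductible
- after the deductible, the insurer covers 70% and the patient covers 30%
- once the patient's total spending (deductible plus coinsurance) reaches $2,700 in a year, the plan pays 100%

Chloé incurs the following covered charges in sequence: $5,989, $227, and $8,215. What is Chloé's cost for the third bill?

$65.20

Bill 1, $5,989: $1,100 finishes the deductible; $4,889 goes to coinsurance; patient's 30% is $1,466.70. Patient pays $2,566.70; OOP now $2,566.70.
Bill 2, $227: deductible already satisfied, so patient's share is 30% × $227 = $68.10. Cost to patient: $68.10. OOP to date $2,634.80.
Bill 3, $8,215: deductible already satisfied, so patient's share is 30% × $8,215 = $2,464.50. OOP would hit $5,099.30 > $2,700, so the cap limits the patient to $2,700 − $2,634.80 = $65.20.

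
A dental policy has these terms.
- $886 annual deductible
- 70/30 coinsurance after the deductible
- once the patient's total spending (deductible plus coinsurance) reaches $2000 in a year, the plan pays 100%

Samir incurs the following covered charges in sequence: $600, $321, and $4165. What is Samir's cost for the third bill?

#1 ($600): all of it applies to the deductible. Cost to patient: $600. OOP to date $600.
#2 ($321): $286 to deductible, leaving $35; patient's 30% is $10.50. Patient pays $296.50; OOP now $896.50.
#3 ($4165): deductible already satisfied, so patient's share is 30% × $4165 = $1249.50. OOP would hit $2146 > $2000, so the cap limits the patient to $2000 − $896.50 = $1103.50.

$1103.50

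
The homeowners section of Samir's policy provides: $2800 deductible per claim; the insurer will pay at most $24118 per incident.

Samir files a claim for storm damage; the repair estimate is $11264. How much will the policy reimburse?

After the deductible, $11264 − $2800 = $8464 remains.
That's under the $24118 cap, so the insurer reimburses the full $8464.

$8464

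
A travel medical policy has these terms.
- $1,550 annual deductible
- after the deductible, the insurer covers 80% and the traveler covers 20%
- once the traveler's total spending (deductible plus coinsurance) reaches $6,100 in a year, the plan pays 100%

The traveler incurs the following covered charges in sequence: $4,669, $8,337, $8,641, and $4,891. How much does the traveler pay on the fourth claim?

Claim 1 ($4,669): $1,550 finishes the deductible; $3,119 goes to coinsurance; coinsurance $3,119 × 20% = $623.80. Traveler owes $2,173.80 (running OOP $2,173.80).
Claim 2 ($8,337): deductible met; 20% of $8,337 = $1,667.40. Traveler pays $1,667.40; OOP now $3,841.20.
Claim 3 ($8,641): deductible already satisfied, so traveler's share is 20% × $8,641 = $1,728.20. Traveler owes $1,728.20 (running OOP $5,569.40).
Claim 4 ($4,891): deductible met; 20% of $4,891 = $978.20. OOP would hit $6,547.60 > $6,100, so the cap limits the traveler to $6,100 − $5,569.40 = $530.60.

$530.60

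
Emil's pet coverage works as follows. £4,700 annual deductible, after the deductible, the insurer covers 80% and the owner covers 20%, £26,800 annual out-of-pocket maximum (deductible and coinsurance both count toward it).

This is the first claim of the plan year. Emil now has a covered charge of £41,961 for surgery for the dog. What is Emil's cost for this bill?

£12,152.20

Nothing has been paid toward the £4,700 deductible, so the first £4,700 of this charge is applied there.
The remaining £37,261 (= £41,961 − £4,700) moves to coinsurance.
20% of £37,261 = £7,452.20 falls to the owner.
Owner responsibility before any cap: £4,700 + £7,452.20 = £12,152.20.
Year-to-date out-of-pocket becomes £0 + £12,152.20 = £12,152.20, still under the £26,800 maximum, so no cap applies.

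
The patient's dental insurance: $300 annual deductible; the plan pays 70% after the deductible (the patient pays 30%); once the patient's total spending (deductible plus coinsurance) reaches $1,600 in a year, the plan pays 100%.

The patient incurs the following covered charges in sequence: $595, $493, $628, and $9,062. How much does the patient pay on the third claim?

$188.40

Claim 1 — $595: $300 to deductible, leaving $295; coinsurance $295 × 30% = $88.50. Patient owes $388.50 (running OOP $388.50).
Claim 2 — $493: 30% coinsurance on $493 = $147.90. Cost to patient: $147.90. OOP to date $536.40.
Claim 3 — $628: deductible already satisfied, so patient's share is 30% × $628 = $188.40. Cost to patient: $188.40. OOP to date $724.80.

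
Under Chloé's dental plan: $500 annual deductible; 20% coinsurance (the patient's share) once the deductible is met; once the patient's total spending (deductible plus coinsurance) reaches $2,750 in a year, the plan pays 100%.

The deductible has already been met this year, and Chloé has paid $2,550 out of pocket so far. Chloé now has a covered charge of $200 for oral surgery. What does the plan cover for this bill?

The deductible is already satisfied, so the full bill goes to coinsurance.
Patient's 20% share of $200 is $40.
Cumulative spending $2,550 + $40 = $2,590 stays under the $2,750 maximum.
The plan picks up $200 − $40 = $160.

$160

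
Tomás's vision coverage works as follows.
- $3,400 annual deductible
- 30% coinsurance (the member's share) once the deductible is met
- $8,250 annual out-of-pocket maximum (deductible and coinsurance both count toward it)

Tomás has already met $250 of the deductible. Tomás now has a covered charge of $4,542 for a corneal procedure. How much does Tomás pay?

$3,567.60

Deductible still to meet: $3,400 − $250 = $3,150.
The remaining $1,392 (= $4,542 − $3,150) moves to coinsurance.
Member's 30% share of $1,392 is $417.60.
That puts the member's cost at $3,150 + $417.60 = $3,567.60 before any cap.
Year-to-date out-of-pocket becomes $250 + $3,567.60 = $3,817.60, still under the $8,250 maximum, so no cap applies.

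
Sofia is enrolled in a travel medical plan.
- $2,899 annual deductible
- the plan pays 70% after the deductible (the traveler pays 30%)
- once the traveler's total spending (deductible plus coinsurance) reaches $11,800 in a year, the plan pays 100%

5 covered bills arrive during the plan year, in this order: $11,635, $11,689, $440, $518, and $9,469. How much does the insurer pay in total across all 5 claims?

#1 ($11,635): $2,899 finishes the deductible; $8,736 goes to coinsurance; 30% of $8,736 = $2,620.80. Traveler owes $5,519.80 (running OOP $5,519.80). Plan pays $11,635 − $5,519.80 = $6,115.20.
#2 ($11,689): deductible already satisfied, so traveler's share is 30% × $11,689 = $3,506.70. Traveler owes $3,506.70 (running OOP $9,026.50). Plan pays $11,689 − $3,506.70 = $8,182.30.
#3 ($440): deductible met; 30% of $440 = $132. Traveler pays $132; OOP now $9,158.50. Insurer: $440 − $132 = $308.
#4 ($518): deductible met; 30% of $518 = $155.40. Traveler pays $155.40; OOP now $9,313.90. Insurer: $518 − $155.40 = $362.60.
#5 ($9,469): deductible met; 30% of $9,469 = $2,840.70. OOP would hit $12,154.60 > $11,800, so the cap limits the traveler to $11,800 − $9,313.90 = $2,486.10. Plan pays $9,469 − $2,486.10 = $6,982.90.
Insurer total = bills − traveler's total = $33,751 − $11,800 = $21,951.

$21,951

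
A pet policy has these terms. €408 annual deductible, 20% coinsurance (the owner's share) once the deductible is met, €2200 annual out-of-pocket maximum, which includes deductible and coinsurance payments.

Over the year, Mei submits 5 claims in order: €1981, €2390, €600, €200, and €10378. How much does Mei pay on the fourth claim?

Claim 1 — €1981: €408 finishes the deductible; €1573 goes to coinsurance; 20% of €1573 = €314.60. Owner pays €722.60; OOP now €722.60.
Claim 2 — €2390: deductible already satisfied, so owner's share is 20% × €2390 = €478. Owner pays €478; OOP now €1200.60.
Claim 3 — €600: deductible already satisfied, so owner's share is 20% × €600 = €120. Owner pays €120; OOP now €1320.60.
Claim 4 — €200: deductible met; 20% of €200 = €40. Cost to owner: €40. OOP to date €1360.60.

€40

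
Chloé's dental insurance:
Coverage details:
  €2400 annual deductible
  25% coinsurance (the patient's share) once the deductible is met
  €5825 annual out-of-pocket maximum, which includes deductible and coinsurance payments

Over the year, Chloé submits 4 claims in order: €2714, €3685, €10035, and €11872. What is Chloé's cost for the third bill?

€2425.25

Claim 1 (€2714): €2400 finishes the deductible; €314 goes to coinsurance; 25% of €314 = €78.50. Patient pays €2478.50; OOP now €2478.50.
Claim 2 (€3685): 25% coinsurance on €3685 = €921.25. Cost to patient: €921.25. OOP to date €3399.75.
Claim 3 (€10035): deductible met; 25% of €10035 = €2508.75. That would push OOP to €5908.50, over the €5825 cap, so patient pays €5825 − €3399.75 = €2425.25.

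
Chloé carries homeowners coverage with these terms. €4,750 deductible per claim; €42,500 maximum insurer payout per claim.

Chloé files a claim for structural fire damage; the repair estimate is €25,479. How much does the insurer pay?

€20,729

After the deductible, €25,479 − €4,750 = €20,729 remains.
That's under the €42,500 cap, so the insurer reimburses the full €20,729.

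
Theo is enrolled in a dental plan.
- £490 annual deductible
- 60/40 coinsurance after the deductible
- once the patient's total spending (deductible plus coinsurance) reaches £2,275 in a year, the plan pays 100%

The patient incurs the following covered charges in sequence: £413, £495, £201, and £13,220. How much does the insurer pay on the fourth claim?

£11,682.60

Claim 1 (£413): entire amount goes to the deductible. Patient owes £413 (running OOP £413). Insurer: £413 − £413 = £0.
Claim 2 (£495): £77 to deductible, leaving £418; coinsurance £418 × 40% = £167.20. Cost to patient: £244.20. OOP to date £657.20. Insurer: £495 − £244.20 = £250.80.
Claim 3 (£201): deductible already satisfied, so patient's share is 40% × £201 = £80.40. Patient owes £80.40 (running OOP £737.60). Insurer: £201 − £80.40 = £120.60.
Claim 4 (£13,220): deductible met; 40% of £13,220 = £5,288. OOP would hit £6,025.60 > £2,275, so the cap limits the patient to £2,275 − £737.60 = £1,537.40. Plan pays £13,220 − £1,537.40 = £11,682.60.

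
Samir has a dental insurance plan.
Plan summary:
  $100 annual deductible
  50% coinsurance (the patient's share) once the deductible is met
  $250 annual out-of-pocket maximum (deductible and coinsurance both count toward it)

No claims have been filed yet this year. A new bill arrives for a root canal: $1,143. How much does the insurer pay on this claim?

$893

The full $100 deductible is still open; $100 of this bill applies to it.
After the $100 deductible portion, $1,143 − $100 = $1,043 is subject to coinsurance.
Patient's 50% share of $1,043 is $521.50.
That puts the patient's cost at $100 + $521.50 = $621.50 before any cap.
Year-to-date out-of-pocket would reach $0 + $621.50 = $621.50, above the $250 maximum, so the patient pays only $250 − $0 = $250.
Insurer pays the balance: $1,143 − $250 = $893.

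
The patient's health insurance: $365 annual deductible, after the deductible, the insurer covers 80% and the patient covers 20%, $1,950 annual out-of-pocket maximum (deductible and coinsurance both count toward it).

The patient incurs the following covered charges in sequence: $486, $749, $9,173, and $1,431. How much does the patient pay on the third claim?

$1,411

Claim 1 — $486: $365 to deductible, leaving $121; 20% of $121 = $24.20. Patient pays $389.20; OOP now $389.20.
Claim 2 — $749: deductible met; 20% of $749 = $149.80. Patient owes $149.80 (running OOP $539).
Claim 3 — $9,173: deductible already satisfied, so patient's share is 20% × $9,173 = $1,834.60. OOP would hit $2,373.60 > $1,950, so the cap limits the patient to $1,950 − $539 = $1,411.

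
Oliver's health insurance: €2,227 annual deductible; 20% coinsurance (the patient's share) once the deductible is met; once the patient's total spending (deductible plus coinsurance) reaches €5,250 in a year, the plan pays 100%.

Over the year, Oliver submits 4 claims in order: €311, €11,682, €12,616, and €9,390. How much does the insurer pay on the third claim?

Bill 1, €311: entire amount goes to the deductible. Patient owes €311 (running OOP €311). Insurer: €311 − €311 = €0.
Bill 2, €11,682: €1,916 finishes the deductible; €9,766 goes to coinsurance; 20% of €9,766 = €1,953.20. Patient owes €3,869.20 (running OOP €4,180.20). Insurer: €11,682 − €3,869.20 = €7,812.80.
Bill 3, €12,616: deductible met; 20% of €12,616 = €2,523.20. OOP would hit €6,703.40 > €5,250, so the cap limits the patient to €5,250 − €4,180.20 = €1,069.80. Insurer: €12,616 − €1,069.80 = €11,546.20.

€11,546.20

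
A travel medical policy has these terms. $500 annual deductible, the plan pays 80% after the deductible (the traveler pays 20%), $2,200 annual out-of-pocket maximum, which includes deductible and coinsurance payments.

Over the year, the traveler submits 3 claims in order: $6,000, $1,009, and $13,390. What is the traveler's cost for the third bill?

$398.20

#1 ($6,000): deductible takes $500, $5,500 remains; coinsurance $5,500 × 20% = $1,100. Traveler pays $1,600; OOP now $1,600.
#2 ($1,009): 20% coinsurance on $1,009 = $201.80. Cost to traveler: $201.80. OOP to date $1,801.80.
#3 ($13,390): deductible already satisfied, so traveler's share is 20% × $13,390 = $2,678. OOP would hit $4,479.80 > $2,200, so the cap limits the traveler to $2,200 − $1,801.80 = $398.20.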